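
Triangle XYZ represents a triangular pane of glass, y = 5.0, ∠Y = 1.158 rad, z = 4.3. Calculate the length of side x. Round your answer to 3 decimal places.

4.805

Law of sines: sin Z = z·sin Y/y ≈ 0.78776.
Since y ≥ z, only the acute value applies: ∠Z ≈ 0.907 rad.
Then ∠X = π − ∠Y − ∠Z ≈ 1.076 rad.
Law of sines gives x = y·sin X/sin Y ≈ 4.8049.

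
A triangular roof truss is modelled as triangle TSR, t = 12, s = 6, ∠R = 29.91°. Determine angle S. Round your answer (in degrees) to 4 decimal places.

23.7510

By the law of cosines, r² = t² + s² − 2·t·s·cos R = 55.179, so r ≈ 7.4283.
Law of cosines again: cos S = (r² + t² − s²)/(2·r·t) ≈ 0.91530, so ∠S ≈ 23.75°.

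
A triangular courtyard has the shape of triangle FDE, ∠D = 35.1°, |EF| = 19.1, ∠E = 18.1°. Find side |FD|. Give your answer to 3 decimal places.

10.320

The third angle is ∠F = 180° − ∠D − ∠E = 126.80°.
Law of sines: |FD| = |EF|·sin E/sin D ≈ 10.32.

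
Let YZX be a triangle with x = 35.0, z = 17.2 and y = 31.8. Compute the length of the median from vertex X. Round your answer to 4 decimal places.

Median from X: ½√(2·y² + 2·z² − x²) ≈ 18.636.

18.6357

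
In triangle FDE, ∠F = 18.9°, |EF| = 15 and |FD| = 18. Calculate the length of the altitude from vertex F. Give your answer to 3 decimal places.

14.166

By the law of cosines, |DE|² = |EF|² + |FD|² − 2·|EF|·|FD|·cos F = 38.114, so |DE| ≈ 6.1736.
Area = ½·|EF|·|FD|·sin F ≈ 43.729.
The altitude from F has length 2·area/|DE| ≈ 14.166.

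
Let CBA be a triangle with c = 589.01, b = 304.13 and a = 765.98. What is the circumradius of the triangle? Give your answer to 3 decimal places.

420.141

By the law of cosines, cos C = (b² + a² − c²) / (2·b·a) ≈ 0.71319, so ∠C ≈ 44.50°.
Circumradius = c/(2 sin C) ≈ 420.14.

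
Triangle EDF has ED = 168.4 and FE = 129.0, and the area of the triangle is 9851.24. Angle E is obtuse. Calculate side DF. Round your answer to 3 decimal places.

251.595

From area = ½·FE·ED·sin E, we get sin E = 2·area/(FE·ED) ≈ 0.90696.
Taking the obtuse solution, ∠E ≈ 114.91°.
Law of cosines then gives DF ≈ 251.6.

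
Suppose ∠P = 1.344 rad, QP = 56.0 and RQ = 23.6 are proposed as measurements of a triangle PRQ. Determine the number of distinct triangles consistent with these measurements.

0

QP·sin P = 56.0·sin(1.344 rad) ≈ 54.57.
Since RQ = 23.6 < 54.57 = QP sin P, no triangle exists.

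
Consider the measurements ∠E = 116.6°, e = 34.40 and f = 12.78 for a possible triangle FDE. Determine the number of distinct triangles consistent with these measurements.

f·sin E = 12.78·sin(116.6°) ≈ 11.43.
Since ∠E is not acute, a triangle exists only if e > f; here e > f, so there is exactly one triangle.

1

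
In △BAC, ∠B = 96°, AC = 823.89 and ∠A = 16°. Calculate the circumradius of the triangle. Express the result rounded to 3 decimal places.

The third angle is ∠C = 180° − ∠B − ∠A = 68.00°.
Law of sines: CB = AC·sin A/sin B ≈ 228.35.
Law of sines: BA = AC·sin C/sin B ≈ 768.11.
Circumradius = AC/(2 sin B) ≈ 414.21.

414.214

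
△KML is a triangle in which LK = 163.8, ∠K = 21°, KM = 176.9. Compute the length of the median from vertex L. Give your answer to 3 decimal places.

m_L ≈ 87.191

By the law of cosines, ML² = LK² + KM² − 2·LK·KM·cos K = 4020.8, so ML ≈ 63.41.
Median from L: ½√(2·ML² + 2·LK² − KM²) ≈ 87.191.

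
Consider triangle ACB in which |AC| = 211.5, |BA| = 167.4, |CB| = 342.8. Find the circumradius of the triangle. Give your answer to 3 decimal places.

221.186

By the law of cosines, cos A = (|BA|² + |AC|² − |CB|²) / (2·|BA|·|AC|) ≈ -0.63207, so ∠A ≈ 129.20°.
Circumradius = |CB|/(2 sin A) ≈ 221.19.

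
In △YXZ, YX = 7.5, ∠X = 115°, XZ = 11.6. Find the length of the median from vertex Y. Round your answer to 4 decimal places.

By the law of cosines, ZY² = YX² + XZ² − 2·YX·XZ·cos X = 264.35, so ZY ≈ 16.259.
Median from Y: ½√(2·ZY² + 2·YX² − XZ²) ≈ 11.254.

11.2542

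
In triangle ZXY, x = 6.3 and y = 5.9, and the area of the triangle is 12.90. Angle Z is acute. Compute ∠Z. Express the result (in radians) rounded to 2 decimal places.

0.77

From area = ½·x·y·sin Z, we get sin Z = 2·area/(x·y) ≈ 0.69411.
Taking the acute solution, ∠Z ≈ 0.767 rad.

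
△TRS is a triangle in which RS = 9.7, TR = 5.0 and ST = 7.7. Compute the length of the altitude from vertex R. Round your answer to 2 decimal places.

4.96

Semiperimeter s = (9.7 + 7.7 + 5)/2 = 11.2.
Heron's formula: area = √(11.2·1.5·3.5·6.2) ≈ 19.093.
The altitude from R has length 2·area/ST ≈ 4.9593.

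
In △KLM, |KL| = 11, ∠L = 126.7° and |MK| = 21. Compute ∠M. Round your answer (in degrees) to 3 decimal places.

Law of sines: sin M = |KL|·sin L/|MK| ≈ 0.41998.
Since |MK| ≥ |KL|, only the acute value applies: ∠M ≈ 24.83°.
Then ∠K = 180° − ∠L − ∠M ≈ 28.47°.

∠M ≈ 24.833°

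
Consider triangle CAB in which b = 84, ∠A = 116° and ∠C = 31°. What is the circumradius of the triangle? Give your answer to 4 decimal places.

The third angle is ∠B = 180° − ∠C − ∠A = 33.00°.
Law of sines: c = b·sin C/sin B ≈ 79.435.
Law of sines: a = b·sin A/sin B ≈ 138.62.
Circumradius = b/(2 sin B) ≈ 77.115.

R ≈ 77.1153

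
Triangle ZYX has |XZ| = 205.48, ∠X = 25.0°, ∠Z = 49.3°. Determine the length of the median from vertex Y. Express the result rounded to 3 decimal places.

m_Y ≈ 81.275

The third angle is ∠Y = 180° − ∠X − ∠Z = 105.70°.
Law of sines: |YX| = |XZ|·sin Z/sin Y ≈ 161.82.
Law of sines: |ZY| = |XZ|·sin X/sin Y ≈ 90.205.
Median from Y: ½√(2·|ZY|² + 2·|YX|² − |XZ|²) ≈ 81.275.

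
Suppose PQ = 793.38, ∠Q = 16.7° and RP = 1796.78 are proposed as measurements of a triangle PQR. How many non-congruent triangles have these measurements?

PQ·sin Q = 793.38·sin(16.7°) ≈ 228.
Since RP ≥ PQ, exactly one triangle exists.

1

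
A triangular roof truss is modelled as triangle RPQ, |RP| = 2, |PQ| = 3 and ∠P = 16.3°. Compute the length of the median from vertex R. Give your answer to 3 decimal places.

By the law of cosines, |QR|² = |RP|² + |PQ|² − 2·|RP|·|PQ|·cos P = 1.4823, so |QR| ≈ 1.2175.
Median from R: ½√(2·|QR|² + 2·|RP|² − |PQ|²) ≈ 0.70083.

m_R ≈ 0.701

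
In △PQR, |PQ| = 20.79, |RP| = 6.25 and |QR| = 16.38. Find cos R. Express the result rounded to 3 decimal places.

By the law of cosines, cos R = (|QR|² + |RP|² − |PQ|²) / (2·|QR|·|RP|) ≈ -0.60980, so ∠R ≈ 127.58°.

cos R ≈ -0.610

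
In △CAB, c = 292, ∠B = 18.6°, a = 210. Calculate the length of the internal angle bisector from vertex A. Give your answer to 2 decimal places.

By the law of cosines, b² = c² + a² − 2·c·a·cos B = 13130, so b ≈ 114.58.
Law of cosines again: cos A = (b² + c² − a²)/(2·b·c) ≈ 0.81135, so ∠A ≈ 35.77°.
The bisector from A has length 2·b·c·cos(∠A/2)/(b+c) ≈ 156.63.

156.63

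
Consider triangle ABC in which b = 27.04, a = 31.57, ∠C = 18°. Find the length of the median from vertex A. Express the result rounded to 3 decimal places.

By the law of cosines, c² = a² + b² − 2·a·b·cos C = 104.08, so c ≈ 10.202.
Median from A: ½√(2·b² + 2·c² − a²) ≈ 12.979.

12.979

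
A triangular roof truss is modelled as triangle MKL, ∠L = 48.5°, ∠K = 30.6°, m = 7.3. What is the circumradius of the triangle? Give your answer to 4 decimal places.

R ≈ 3.7171

The third angle is ∠M = 180° − ∠K − ∠L = 100.90°.
Law of sines: k = m·sin K/sin M ≈ 3.7843.
Law of sines: l = m·sin L/sin M ≈ 5.5678.
Circumradius = m/(2 sin M) ≈ 3.7171.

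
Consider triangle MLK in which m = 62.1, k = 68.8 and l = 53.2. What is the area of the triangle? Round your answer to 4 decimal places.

Semiperimeter s = (62.1 + 53.2 + 68.8)/2 = 92.05.
Heron's formula: area = √(92.05·29.95·38.85·23.25) ≈ 1578.

1578.0374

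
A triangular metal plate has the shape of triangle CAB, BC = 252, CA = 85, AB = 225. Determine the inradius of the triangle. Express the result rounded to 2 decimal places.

Semiperimeter s = (225 + 252 + 85)/2 = 281.
Heron's formula: area = √(281·56·29·196) ≈ 9457.5.
Inradius = area/s = 9457.5/281 ≈ 33.656.

r ≈ 33.66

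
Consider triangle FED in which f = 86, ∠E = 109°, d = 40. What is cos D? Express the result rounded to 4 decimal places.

cos D ≈ 0.9342

By the law of cosines, e² = d² + f² − 2·d·f·cos E = 11236, so e ≈ 106.
Law of cosines again: cos D = (f² + e² − d²)/(2·f·e) ≈ 0.93418, so ∠D ≈ 20.90°.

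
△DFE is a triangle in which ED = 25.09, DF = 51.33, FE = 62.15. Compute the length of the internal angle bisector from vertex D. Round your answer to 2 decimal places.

By the law of cosines, cos D = (ED² + DF² − FE²) / (2·ED·DF) ≈ -0.23230, so ∠D ≈ 103.43°.
The bisector from D has length 2·ED·DF·cos(∠D/2)/(ED+DF) ≈ 20.882.

t_D ≈ 20.88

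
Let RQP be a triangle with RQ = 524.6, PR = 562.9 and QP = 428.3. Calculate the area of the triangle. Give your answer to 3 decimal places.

Semiperimeter s = (428.3 + 562.9 + 524.6)/2 = 757.9.
Heron's formula: area = √(757.9·329.6·195·233.3) ≈ 1.066e+05.

area ≈ 106604.179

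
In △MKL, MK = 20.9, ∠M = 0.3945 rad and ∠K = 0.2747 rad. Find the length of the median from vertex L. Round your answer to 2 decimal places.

The third angle is ∠L = π − ∠M − ∠K = 2.4724 rad.
Law of sines: KL = MK·sin M/sin L ≈ 12.949.
Law of sines: LM = MK·sin K/sin L ≈ 9.1387.
Median from L: ½√(2·KL² + 2·LM² − MK²) ≈ 4.0485.

4.05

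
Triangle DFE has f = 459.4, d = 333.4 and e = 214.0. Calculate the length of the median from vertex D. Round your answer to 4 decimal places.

Median from D: ½√(2·f² + 2·e² − d²) ≈ 317.23.

m_D ≈ 317.2275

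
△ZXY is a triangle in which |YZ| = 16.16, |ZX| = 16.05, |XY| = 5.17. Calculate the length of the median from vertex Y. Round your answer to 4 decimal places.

Median from Y: ½√(2·|XY|² + 2·|YZ|² − |ZX|²) ≈ 8.9183.

m_Y ≈ 8.9183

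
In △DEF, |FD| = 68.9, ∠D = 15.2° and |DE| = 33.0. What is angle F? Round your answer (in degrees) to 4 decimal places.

By the law of cosines, |EF|² = |FD|² + |DE|² − 2·|FD|·|DE|·cos D = 1447.9, so |EF| ≈ 38.051.
Law of cosines again: cos F = (|EF|² + |FD|² − |DE|²)/(2·|EF|·|FD|) ≈ 0.97381, so ∠F ≈ 13.14°.

13.1431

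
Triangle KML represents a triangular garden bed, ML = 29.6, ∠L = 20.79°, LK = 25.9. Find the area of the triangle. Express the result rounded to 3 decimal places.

136.057

Area = ½·ML·LK·sin L ≈ 136.06.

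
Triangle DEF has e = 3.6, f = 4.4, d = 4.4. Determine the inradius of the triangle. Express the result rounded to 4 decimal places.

r ≈ 1.1656

Semiperimeter s = (4.4 + 3.6 + 4.4)/2 = 6.2.
Heron's formula: area = √(6.2·1.8·2.6·1.8) ≈ 7.2269.
Inradius = area/s = 7.2269/6.2 ≈ 1.1656.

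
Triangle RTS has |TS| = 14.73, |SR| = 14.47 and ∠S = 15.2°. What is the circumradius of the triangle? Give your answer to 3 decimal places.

7.381

By the law of cosines, |RT|² = |TS|² + |SR|² − 2·|TS|·|SR|·cos S = 14.981, so |RT| ≈ 3.8705.
Area = ½·|TS|·|SR|·sin S ≈ 27.942.
Circumradius = |RT|/(2 sin S) ≈ 7.3811.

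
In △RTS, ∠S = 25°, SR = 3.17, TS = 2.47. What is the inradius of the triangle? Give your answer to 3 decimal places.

By the law of cosines, RT² = TS² + SR² − 2·TS·SR·cos S = 1.9572, so RT ≈ 1.399.
Area = ½·TS·SR·sin S ≈ 1.6545.
Semiperimeter s = (2.47+3.17+1.399)/2 = 3.5195.
Inradius = area/s = 1.6545/3.5195 ≈ 0.4701.

r ≈ 0.470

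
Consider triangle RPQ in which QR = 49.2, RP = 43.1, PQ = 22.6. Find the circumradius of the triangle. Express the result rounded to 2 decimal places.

By the law of cosines, cos R = (QR² + RP² − PQ²) / (2·QR·RP) ≈ 0.88834, so ∠R ≈ 27.33°.
Circumradius = PQ/(2 sin R) ≈ 24.609.

24.61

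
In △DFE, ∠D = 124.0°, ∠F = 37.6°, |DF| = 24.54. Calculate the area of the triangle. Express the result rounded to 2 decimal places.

482.53

The third angle is ∠E = 180° − ∠D − ∠F = 18.40°.
Law of sines: |FE| = |DF|·sin D/sin E ≈ 64.453.
Law of sines: |ED| = |DF|·sin F/sin E ≈ 47.435.
Area = ½·|DF|·|FE|·sin F ≈ 482.53.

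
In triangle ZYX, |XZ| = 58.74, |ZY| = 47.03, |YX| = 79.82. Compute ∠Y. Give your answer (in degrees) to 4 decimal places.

By the law of cosines, cos Y = (|ZY|² + |YX|² − |XZ|²) / (2·|ZY|·|YX|) ≈ 0.68364, so ∠Y ≈ 46.87°.

∠Y ≈ 46.8714°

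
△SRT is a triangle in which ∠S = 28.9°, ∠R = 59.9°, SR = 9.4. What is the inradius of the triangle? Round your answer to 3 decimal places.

1.674

The third angle is ∠T = 180° − ∠S − ∠R = 91.20°.
Law of sines: RT = SR·sin S/sin T ≈ 4.5439.
Law of sines: TS = SR·sin R/sin T ≈ 8.1342.
Area = ½·SR·RT·sin R ≈ 18.476.
Semiperimeter s = (4.5439+8.1342+9.4)/2 = 11.039.
Inradius = area/s = 18.476/11.039 ≈ 1.6737.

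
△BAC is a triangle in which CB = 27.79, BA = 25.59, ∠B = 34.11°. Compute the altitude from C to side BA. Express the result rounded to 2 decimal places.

15.58

By the law of cosines, AC² = CB² + BA² − 2·CB·BA·cos B = 249.53, so AC ≈ 15.796.
Area = ½·CB·BA·sin B ≈ 199.4.
The altitude from C has length 2·area/BA ≈ 15.584.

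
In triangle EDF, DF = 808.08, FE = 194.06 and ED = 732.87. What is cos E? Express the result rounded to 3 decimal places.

By the law of cosines, cos E = (FE² + ED² − DF²) / (2·FE·ED) ≈ -0.27505, so ∠E ≈ 105.96°.

-0.275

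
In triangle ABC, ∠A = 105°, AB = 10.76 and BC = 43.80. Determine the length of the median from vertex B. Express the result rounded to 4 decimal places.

Law of sines: sin C = AB·sin A/BC ≈ 0.23729.
Since BC ≥ AB, only the acute value applies: ∠C ≈ 13.73°.
Then ∠B = 180° − ∠A − ∠C ≈ 61.27°.
Law of sines gives CA = BC·sin B/sin A ≈ 39.764.
Median from B: ½√(2·AB² + 2·BC² − CA²) ≈ 24.936.

m_B ≈ 24.9362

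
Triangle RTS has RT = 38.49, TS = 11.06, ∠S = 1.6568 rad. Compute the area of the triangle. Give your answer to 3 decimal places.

Law of sines: sin R = TS·sin S/RT ≈ 0.28629.
Since RT ≥ TS, only the acute value applies: ∠R ≈ 0.2903 rad.
Then ∠T = π − ∠S − ∠R ≈ 1.1944 rad.
Law of sines gives SR = RT·sin T/sin S ≈ 35.929.
Area = ½·RT·TS·sin T ≈ 197.95.

197.953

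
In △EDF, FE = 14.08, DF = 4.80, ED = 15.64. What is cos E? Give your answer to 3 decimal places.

cos E ≈ 0.953

By the law of cosines, cos E = (FE² + ED² − DF²) / (2·FE·ED) ≈ 0.95321, so ∠E ≈ 17.60°.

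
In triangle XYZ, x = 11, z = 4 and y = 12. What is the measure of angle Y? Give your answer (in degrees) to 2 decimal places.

By the law of cosines, cos Y = (z² + x² − y²) / (2·z·x) ≈ -0.07955, so ∠Y ≈ 94.56°.

94.56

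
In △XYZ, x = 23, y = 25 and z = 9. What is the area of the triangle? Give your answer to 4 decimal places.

103.4320

Semiperimeter s = (23 + 25 + 9)/2 = 28.5.
Heron's formula: area = √(28.5·5.5·3.5·19.5) ≈ 103.43.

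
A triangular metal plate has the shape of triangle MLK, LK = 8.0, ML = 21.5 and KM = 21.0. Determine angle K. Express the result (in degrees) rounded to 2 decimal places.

82.69

By the law of cosines, cos K = (LK² + KM² − ML²) / (2·LK·KM) ≈ 0.12723, so ∠K ≈ 82.69°.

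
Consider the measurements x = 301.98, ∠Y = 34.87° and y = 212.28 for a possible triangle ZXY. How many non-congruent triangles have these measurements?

2

x·sin Y = 301.98·sin(34.87°) ≈ 172.6.
Since x sin Y < y < x (172.6 < 212.28 < 301.98), two triangles exist.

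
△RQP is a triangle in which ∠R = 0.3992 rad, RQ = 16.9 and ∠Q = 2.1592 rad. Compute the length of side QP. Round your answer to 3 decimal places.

The third angle is ∠P = π − ∠R − ∠Q = 0.5832 rad.
Law of sines: QP = RQ·sin R/sin P ≈ 11.928.

11.928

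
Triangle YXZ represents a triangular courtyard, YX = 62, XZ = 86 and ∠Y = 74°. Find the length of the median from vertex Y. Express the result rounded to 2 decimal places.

56.57

Law of sines: sin Z = YX·sin Y/XZ ≈ 0.69300.
Since XZ ≥ YX, only the acute value applies: ∠Z ≈ 43.87°.
Then ∠X = 180° − ∠Y − ∠Z ≈ 62.13°.
Law of sines gives ZY = XZ·sin X/sin Y ≈ 79.09.
Median from Y: ½√(2·ZY² + 2·YX² − XZ²) ≈ 56.574.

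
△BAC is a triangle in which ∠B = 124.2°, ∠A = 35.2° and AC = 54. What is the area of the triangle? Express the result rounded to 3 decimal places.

The third angle is ∠C = 180° − ∠B − ∠A = 20.60°.
Law of sines: CB = AC·sin A/sin B ≈ 37.635.
Law of sines: BA = AC·sin C/sin B ≈ 22.972.
Area = ½·AC·CB·sin C ≈ 357.52.

357.524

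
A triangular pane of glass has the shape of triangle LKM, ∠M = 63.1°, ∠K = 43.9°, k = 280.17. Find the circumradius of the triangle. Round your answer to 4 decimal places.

R ≈ 202.0257

The third angle is ∠L = 180° − ∠K − ∠M = 73.00°.
Law of sines: l = k·sin L/sin K ≈ 386.4.
Law of sines: m = k·sin M/sin K ≈ 360.33.
Circumradius = k/(2 sin K) ≈ 202.03.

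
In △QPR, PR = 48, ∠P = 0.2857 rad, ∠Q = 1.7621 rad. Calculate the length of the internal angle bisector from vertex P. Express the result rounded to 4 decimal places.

t_P ≈ 45.1387

The third angle is ∠R = π − ∠Q − ∠P = 1.0938 rad.
Law of sines: RQ = PR·sin P/sin Q ≈ 13.779.
Law of sines: QP = PR·sin R/sin Q ≈ 43.434.
The bisector from P has length 2·QP·PR·cos(∠P/2)/(QP+PR) ≈ 45.139.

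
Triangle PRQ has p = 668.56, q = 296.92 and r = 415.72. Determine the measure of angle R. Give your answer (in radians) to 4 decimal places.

By the law of cosines, cos R = (q² + p² − r²) / (2·q·p) ≈ 0.91258, so ∠R ≈ 0.421 rad.

∠R ≈ 0.4212 rad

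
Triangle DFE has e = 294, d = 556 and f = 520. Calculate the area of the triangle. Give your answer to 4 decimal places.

Semiperimeter s = (556 + 520 + 294)/2 = 685.
Heron's formula: area = √(685·129·165·391) ≈ 75504.

75504.0924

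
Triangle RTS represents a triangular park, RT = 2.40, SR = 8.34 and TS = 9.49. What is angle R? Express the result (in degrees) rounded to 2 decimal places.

111.61

By the law of cosines, cos R = (SR² + RT² − TS²) / (2·SR·RT) ≈ -0.36832, so ∠R ≈ 111.61°.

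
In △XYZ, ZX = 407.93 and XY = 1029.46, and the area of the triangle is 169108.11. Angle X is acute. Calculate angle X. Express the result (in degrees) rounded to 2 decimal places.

53.65

From area = ½·ZX·XY·sin X, we get sin X = 2·area/(ZX·XY) ≈ 0.80538.
Taking the acute solution, ∠X ≈ 53.65°.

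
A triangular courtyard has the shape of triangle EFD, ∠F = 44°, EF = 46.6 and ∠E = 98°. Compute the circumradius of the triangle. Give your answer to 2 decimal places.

R ≈ 37.85

The third angle is ∠D = 180° − ∠E − ∠F = 38.00°.
Law of sines: FD = EF·sin E/sin D ≈ 74.954.
Law of sines: DE = EF·sin F/sin D ≈ 52.579.
Circumradius = EF/(2 sin D) ≈ 37.845.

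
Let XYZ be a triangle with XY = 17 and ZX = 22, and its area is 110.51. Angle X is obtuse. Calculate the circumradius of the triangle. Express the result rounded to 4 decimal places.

From area = ½·ZX·XY·sin X, we get sin X = 2·area/(ZX·XY) ≈ 0.59096.
Taking the obtuse solution, ∠X ≈ 143.77°.
Law of cosines then gives YZ ≈ 37.1.
Circumradius = YZ/(2 sin X) ≈ 31.389.

R ≈ 31.3895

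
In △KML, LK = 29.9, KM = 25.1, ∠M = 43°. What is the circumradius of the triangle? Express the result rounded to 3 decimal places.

21.921

Law of sines: sin L = KM·sin M/LK ≈ 0.57251.
Since LK ≥ KM, only the acute value applies: ∠L ≈ 34.93°.
Then ∠K = 180° − ∠M − ∠L ≈ 102.07°.
Law of sines gives ML = LK·sin K/sin M ≈ 42.872.
Circumradius = LK/(2 sin M) ≈ 21.921.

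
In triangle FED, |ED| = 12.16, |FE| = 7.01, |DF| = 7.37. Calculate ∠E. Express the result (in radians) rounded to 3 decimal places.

∠E ≈ 0.579 rad

By the law of cosines, cos E = (|FE|² + |ED|² − |DF|²) / (2·|FE|·|ED|) ≈ 0.83697, so ∠E ≈ 0.579 rad.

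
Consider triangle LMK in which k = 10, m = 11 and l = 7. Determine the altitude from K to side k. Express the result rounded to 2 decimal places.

Semiperimeter s = (7 + 11 + 10)/2 = 14.
Heron's formula: area = √(14·7·3·4) ≈ 34.293.
The altitude from K has length 2·area/k ≈ 6.8586.

6.86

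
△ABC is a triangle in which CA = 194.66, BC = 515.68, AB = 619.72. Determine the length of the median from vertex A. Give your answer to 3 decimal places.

Median from A: ½√(2·CA² + 2·AB² − BC²) ≈ 380.12.

m_A ≈ 380.120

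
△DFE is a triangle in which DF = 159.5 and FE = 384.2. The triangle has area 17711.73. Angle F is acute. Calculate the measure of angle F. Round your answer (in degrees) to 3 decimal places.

From area = ½·DF·FE·sin F, we get sin F = 2·area/(DF·FE) ≈ 0.57806.
Taking the acute solution, ∠F ≈ 35.31°.

∠F ≈ 35.314°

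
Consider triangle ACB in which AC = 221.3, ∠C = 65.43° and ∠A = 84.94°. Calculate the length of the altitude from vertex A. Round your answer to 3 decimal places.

h_A ≈ 201.262

The third angle is ∠B = 180° − ∠A − ∠C = 29.63°.
Law of sines: CB = AC·sin A/sin B ≈ 445.87.
Law of sines: BA = AC·sin C/sin B ≈ 407.09.
Area = ½·AC·CB·sin C ≈ 44869.
The altitude from A has length 2·area/CB ≈ 201.26.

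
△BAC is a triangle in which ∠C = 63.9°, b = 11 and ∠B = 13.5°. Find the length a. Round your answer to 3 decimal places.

45.985

The third angle is ∠A = 180° − ∠C − ∠B = 102.60°.
Law of sines: a = b·sin A/sin B ≈ 45.985.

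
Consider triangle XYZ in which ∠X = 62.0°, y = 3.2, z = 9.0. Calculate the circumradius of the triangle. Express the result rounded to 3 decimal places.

R ≈ 4.537

By the law of cosines, x² = y² + z² − 2·y·z·cos X = 64.198, so x ≈ 8.0124.
Area = ½·y·z·sin X ≈ 12.714.
Circumradius = x/(2 sin X) ≈ 4.5373.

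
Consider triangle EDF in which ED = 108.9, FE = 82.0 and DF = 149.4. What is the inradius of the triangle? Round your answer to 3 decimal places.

Semiperimeter s = (149.4 + 82 + 108.9)/2 = 170.15.
Heron's formula: area = √(170.15·20.75·88.15·61.25) ≈ 4366.1.
Inradius = area/s = 4366.1/170.15 ≈ 25.66.

25.660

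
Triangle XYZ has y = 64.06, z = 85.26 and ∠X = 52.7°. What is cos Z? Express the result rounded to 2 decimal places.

0.18

By the law of cosines, x² = y² + z² − 2·y·z·cos X = 4753.4, so x ≈ 68.945.
Law of cosines again: cos Z = (x² + y² − z²)/(2·x·y) ≈ 0.17976, so ∠Z ≈ 79.64°.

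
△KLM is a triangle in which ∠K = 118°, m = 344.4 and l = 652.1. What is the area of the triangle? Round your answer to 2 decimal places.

Area = ½·l·m·sin K ≈ 99148.

99147.62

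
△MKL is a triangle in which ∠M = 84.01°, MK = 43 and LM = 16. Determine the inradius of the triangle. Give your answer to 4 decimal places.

r ≈ 6.6246

By the law of cosines, KL² = LM² + MK² − 2·LM·MK·cos M = 1961.4, so KL ≈ 44.288.
Area = ½·LM·MK·sin M ≈ 342.12.
Semiperimeter s = (44.288+16+43)/2 = 51.644.
Inradius = area/s = 342.12/51.644 ≈ 6.6246.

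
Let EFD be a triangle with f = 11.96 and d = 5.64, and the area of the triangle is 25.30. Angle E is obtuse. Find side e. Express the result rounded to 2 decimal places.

16.25

From area = ½·f·d·sin E, we get sin E = 2·area/(f·d) ≈ 0.75014.
Taking the obtuse solution, ∠E ≈ 131.40°.
Law of cosines then gives e ≈ 16.25.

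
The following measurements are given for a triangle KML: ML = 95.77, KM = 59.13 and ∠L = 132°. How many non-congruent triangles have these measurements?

0

ML·sin L = 95.77·sin(132°) ≈ 71.17.
Since ∠L is not acute, a triangle exists only if KM > ML; here KM ≤ ML, so there is no triangle.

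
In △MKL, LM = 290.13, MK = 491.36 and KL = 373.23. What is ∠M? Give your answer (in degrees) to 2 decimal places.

By the law of cosines, cos M = (LM² + MK² − KL²) / (2·LM·MK) ≈ 0.65345, so ∠M ≈ 49.20°.

∠M ≈ 49.20°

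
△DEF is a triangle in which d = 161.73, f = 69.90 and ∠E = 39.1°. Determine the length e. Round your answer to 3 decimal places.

By the law of cosines, e² = f² + d² − 2·f·d·cos E = 13496, so e ≈ 116.17.

116.174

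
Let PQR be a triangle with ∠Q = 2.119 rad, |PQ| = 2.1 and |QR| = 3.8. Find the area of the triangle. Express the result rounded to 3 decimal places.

Area = ½·|PQ|·|QR|·sin Q ≈ 3.4053.

area ≈ 3.405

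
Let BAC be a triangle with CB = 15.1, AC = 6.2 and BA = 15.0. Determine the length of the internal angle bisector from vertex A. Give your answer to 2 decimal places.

6.77

By the law of cosines, cos A = (BA² + AC² − CB²) / (2·BA·AC) ≈ 0.19048, so ∠A ≈ 79.02°.
The bisector from A has length 2·BA·AC·cos(∠A/2)/(BA+AC) ≈ 6.769.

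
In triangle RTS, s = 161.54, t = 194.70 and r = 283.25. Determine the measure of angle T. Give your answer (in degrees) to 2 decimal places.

∠T ≈ 41.61°

By the law of cosines, cos T = (s² + r² − t²) / (2·s·r) ≈ 0.74763, so ∠T ≈ 41.61°.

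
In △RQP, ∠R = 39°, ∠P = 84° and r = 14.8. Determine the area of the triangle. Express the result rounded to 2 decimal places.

The third angle is ∠Q = 180° − ∠P − ∠R = 57.00°.
Law of sines: q = r·sin Q/sin R ≈ 19.723.
Law of sines: p = r·sin P/sin R ≈ 23.389.
Area = ½·r·q·sin P ≈ 145.15.

145.15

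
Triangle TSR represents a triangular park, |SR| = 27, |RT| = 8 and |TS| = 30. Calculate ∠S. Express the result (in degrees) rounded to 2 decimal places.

14.97

By the law of cosines, cos S = (|TS|² + |SR|² − |RT|²) / (2·|TS|·|SR|) ≈ 0.96605, so ∠S ≈ 14.97°.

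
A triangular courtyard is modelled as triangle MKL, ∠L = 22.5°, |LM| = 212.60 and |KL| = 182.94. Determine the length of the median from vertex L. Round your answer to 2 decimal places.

m_L ≈ 193.99

By the law of cosines, |MK|² = |KL|² + |LM|² − 2·|KL|·|LM|·cos L = 6800.8, so |MK| ≈ 82.467.
Median from L: ½√(2·|KL|² + 2·|LM|² − |MK|²) ≈ 193.99.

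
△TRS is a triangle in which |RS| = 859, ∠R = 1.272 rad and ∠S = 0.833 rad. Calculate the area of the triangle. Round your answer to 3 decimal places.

The third angle is ∠T = π − ∠R − ∠S = 1.037 rad.
Law of sines: |ST| = |RS|·sin R/sin T ≈ 953.83.
Law of sines: |TR| = |RS|·sin S/sin T ≈ 738.51.
Area = ½·|RS|·|ST|·sin S ≈ 3.0314e+05.

303137.133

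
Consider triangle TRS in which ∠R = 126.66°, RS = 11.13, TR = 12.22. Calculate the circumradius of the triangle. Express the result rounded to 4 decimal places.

13.0090

By the law of cosines, ST² = TR² + RS² − 2·TR·RS·cos R = 435.62, so ST ≈ 20.871.
Area = ½·TR·RS·sin R ≈ 54.553.
Circumradius = ST/(2 sin R) ≈ 13.009.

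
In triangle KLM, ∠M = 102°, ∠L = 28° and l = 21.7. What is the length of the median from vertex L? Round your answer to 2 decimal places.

The third angle is ∠K = 180° − ∠L − ∠M = 50.00°.
Law of sines: k = l·sin K/sin L ≈ 35.408.
Law of sines: m = l·sin M/sin L ≈ 45.212.
Median from L: ½√(2·m² + 2·k² − l²) ≈ 39.131.

m_L ≈ 39.13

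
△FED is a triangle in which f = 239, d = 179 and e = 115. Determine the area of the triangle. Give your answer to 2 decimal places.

area ≈ 9856.56

Semiperimeter s = (239 + 115 + 179)/2 = 266.5.
Heron's formula: area = √(266.5·27.5·151.5·87.5) ≈ 9856.6.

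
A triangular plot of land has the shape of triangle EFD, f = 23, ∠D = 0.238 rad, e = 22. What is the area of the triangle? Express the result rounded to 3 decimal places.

Area = ½·e·f·sin D ≈ 59.647.

area ≈ 59.647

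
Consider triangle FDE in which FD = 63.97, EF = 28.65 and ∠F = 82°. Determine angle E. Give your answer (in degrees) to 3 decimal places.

By the law of cosines, DE² = EF² + FD² − 2·EF·FD·cos F = 4402.8, so DE ≈ 66.354.
Law of cosines again: cos E = (DE² + EF² − FD²)/(2·DE·EF) ≈ 0.29760, so ∠E ≈ 72.69°.

∠E ≈ 72.686°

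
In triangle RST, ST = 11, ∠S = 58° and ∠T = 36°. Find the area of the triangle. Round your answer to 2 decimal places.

The third angle is ∠R = 180° − ∠S − ∠T = 86.00°.
Law of sines: TR = ST·sin S/sin R ≈ 9.3513.
Law of sines: RS = ST·sin T/sin R ≈ 6.4814.
Area = ½·ST·TR·sin T ≈ 30.231.

area ≈ 30.23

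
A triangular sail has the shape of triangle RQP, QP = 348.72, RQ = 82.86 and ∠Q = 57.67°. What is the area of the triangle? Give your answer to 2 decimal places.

12207.85

Area = ½·RQ·QP·sin Q ≈ 12208.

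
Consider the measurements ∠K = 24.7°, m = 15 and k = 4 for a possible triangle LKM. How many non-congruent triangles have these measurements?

m·sin K = 15·sin(24.7°) ≈ 6.268.
Since k = 4 < 6.268 = m sin K, no triangle exists.

0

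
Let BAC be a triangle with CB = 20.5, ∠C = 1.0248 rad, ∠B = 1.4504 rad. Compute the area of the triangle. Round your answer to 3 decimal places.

area ≈ 288.399

The third angle is ∠A = π − ∠C − ∠B = 0.6664 rad.
Law of sines: AC = CB·sin B/sin A ≈ 32.923.
Law of sines: BA = CB·sin C/sin A ≈ 28.342.
Area = ½·CB·AC·sin C ≈ 288.4.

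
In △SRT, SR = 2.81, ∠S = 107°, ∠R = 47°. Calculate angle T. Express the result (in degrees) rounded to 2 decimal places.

The third angle is ∠T = 180° − ∠S − ∠R = 26.00°.

26.00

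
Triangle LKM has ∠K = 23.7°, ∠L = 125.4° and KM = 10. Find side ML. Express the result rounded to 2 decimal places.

4.93

The third angle is ∠M = 180° − ∠L − ∠K = 30.90°.
Law of sines: ML = KM·sin K/sin L ≈ 4.9311.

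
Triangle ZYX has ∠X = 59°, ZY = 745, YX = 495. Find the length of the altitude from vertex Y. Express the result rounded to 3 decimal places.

424.298

Law of sines: sin Z = YX·sin X/ZY ≈ 0.56953.
Since ZY ≥ YX, only the acute value applies: ∠Z ≈ 34.72°.
Then ∠Y = 180° − ∠X − ∠Z ≈ 86.28°.
Law of sines gives XZ = ZY·sin Y/sin X ≈ 867.31.
Area = ½·ZY·YX·sin Y ≈ 1.84e+05.
The altitude from Y has length 2·area/XZ ≈ 424.3.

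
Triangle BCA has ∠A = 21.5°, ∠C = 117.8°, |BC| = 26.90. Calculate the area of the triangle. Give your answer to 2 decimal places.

569.44

The third angle is ∠B = 180° − ∠C − ∠A = 40.70°.
Law of sines: |CA| = |BC|·sin B/sin A ≈ 47.862.
Law of sines: |AB| = |BC|·sin C/sin A ≈ 64.925.
Area = ½·|BC|·|CA|·sin C ≈ 569.44.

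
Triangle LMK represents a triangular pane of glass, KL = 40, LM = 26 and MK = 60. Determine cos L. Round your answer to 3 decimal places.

By the law of cosines, cos L = (KL² + LM² − MK²) / (2·KL·LM) ≈ -0.63654, so ∠L ≈ 129.53°.

-0.637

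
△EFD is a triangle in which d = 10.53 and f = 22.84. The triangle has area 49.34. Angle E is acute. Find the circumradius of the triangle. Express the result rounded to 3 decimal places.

R ≈ 16.968

From area = ½·f·d·sin E, we get sin E = 2·area/(f·d) ≈ 0.41030.
Taking the acute solution, ∠E ≈ 0.4228 rad.
Law of cosines then gives e ≈ 13.924.
Circumradius = e/(2 sin E) ≈ 16.968.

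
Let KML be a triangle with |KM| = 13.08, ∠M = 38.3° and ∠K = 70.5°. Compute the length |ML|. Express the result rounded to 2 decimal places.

13.02

The third angle is ∠L = 180° − ∠K − ∠M = 71.20°.
Law of sines: |ML| = |KM|·sin K/sin L ≈ 13.025.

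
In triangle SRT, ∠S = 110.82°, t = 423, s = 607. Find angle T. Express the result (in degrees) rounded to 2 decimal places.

∠T ≈ 40.64°

Law of sines: sin T = t·sin S/s ≈ 0.65137.
Since s ≥ t, only the acute value applies: ∠T ≈ 40.64°.
Then ∠R = 180° − ∠S − ∠T ≈ 28.54°.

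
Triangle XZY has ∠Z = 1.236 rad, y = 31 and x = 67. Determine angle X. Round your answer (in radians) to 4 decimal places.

1.4297

By the law of cosines, z² = y² + x² − 2·y·x·cos Z = 4085.1, so z ≈ 63.915.
Law of cosines again: cos X = (z² + y² − x²)/(2·z·y) ≈ 0.14058, so ∠X ≈ 1.430 rad.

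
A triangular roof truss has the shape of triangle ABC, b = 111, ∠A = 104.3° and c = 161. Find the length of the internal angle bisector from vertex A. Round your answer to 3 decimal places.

By the law of cosines, a² = b² + c² − 2·b·c·cos A = 47070, so a ≈ 216.96.
The bisector from A has length 2·b·c·cos(∠A/2)/(b+c) ≈ 80.629.

t_A ≈ 80.629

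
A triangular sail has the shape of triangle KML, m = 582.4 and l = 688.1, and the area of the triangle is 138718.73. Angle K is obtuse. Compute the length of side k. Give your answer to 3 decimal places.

1179.425

From area = ½·m·l·sin K, we get sin K = 2·area/(m·l) ≈ 0.69230.
Taking the obtuse solution, ∠K ≈ 136.19°.
Law of cosines then gives k ≈ 1179.4.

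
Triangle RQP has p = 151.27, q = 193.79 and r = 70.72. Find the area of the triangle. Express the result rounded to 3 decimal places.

4771.345

Semiperimeter s = (70.72 + 193.79 + 151.27)/2 = 207.89.
Heron's formula: area = √(207.89·137.17·14.1·56.62) ≈ 4771.3.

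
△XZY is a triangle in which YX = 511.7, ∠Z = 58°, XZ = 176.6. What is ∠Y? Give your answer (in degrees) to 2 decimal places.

∠Y ≈ 17.02°

Law of sines: sin Y = XZ·sin Z/YX ≈ 0.29268.
Since YX ≥ XZ, only the acute value applies: ∠Y ≈ 17.02°.
Then ∠X = 180° − ∠Z − ∠Y ≈ 104.98°.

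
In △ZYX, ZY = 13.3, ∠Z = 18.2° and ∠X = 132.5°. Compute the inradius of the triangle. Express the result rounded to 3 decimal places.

The third angle is ∠Y = 180° − ∠X − ∠Z = 29.30°.
Law of sines: YX = ZY·sin Z/sin X ≈ 5.6343.
Law of sines: XZ = ZY·sin Y/sin X ≈ 8.8281.
Area = ½·ZY·YX·sin Y ≈ 18.336.
Semiperimeter s = (5.6343+8.8281+13.3)/2 = 13.881.
Inradius = area/s = 18.336/13.881 ≈ 1.3209.

1.321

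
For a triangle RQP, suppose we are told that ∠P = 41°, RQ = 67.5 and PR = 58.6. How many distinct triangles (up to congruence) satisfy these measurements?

PR·sin P = 58.6·sin(41°) ≈ 38.45.
Since RQ ≥ PR, exactly one triangle exists.

1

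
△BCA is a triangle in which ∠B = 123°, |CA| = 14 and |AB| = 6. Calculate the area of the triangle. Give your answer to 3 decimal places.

area ≈ 24.648

Law of sines: sin C = |AB|·sin B/|CA| ≈ 0.35943.
Since |CA| ≥ |AB|, only the acute value applies: ∠C ≈ 21.07°.
Then ∠A = 180° − ∠B − ∠C ≈ 35.93°.
Law of sines gives |BC| = |CA|·sin A/sin B ≈ 9.7966.
Area = ½·|CA|·|AB|·sin A ≈ 24.648.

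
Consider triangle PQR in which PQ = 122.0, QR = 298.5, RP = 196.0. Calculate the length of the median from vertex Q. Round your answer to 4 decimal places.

Median from Q: ½√(2·PQ² + 2·QR² − RP²) ≈ 205.89.

m_Q ≈ 205.8862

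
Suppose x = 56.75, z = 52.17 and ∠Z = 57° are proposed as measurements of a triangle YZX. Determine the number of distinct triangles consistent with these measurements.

2

x·sin Z = 56.75·sin(57°) ≈ 47.59.
Since x sin Z < z < x (47.59 < 52.17 < 56.75), two triangles exist.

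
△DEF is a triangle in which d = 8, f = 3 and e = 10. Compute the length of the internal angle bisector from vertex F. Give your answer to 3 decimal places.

By the law of cosines, cos F = (d² + e² − f²) / (2·d·e) ≈ 0.96875, so ∠F ≈ 0.251 rad.
The bisector from F has length 2·d·e·cos(∠F/2)/(d+e) ≈ 8.8192.

8.819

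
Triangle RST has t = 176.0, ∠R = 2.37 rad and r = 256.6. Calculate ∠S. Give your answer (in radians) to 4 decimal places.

Law of sines: sin T = t·sin R/r ≈ 0.47826.
Since r ≥ t, only the acute value applies: ∠T ≈ 0.499 rad.
Then ∠S = π − ∠R − ∠T ≈ 0.273 rad.

∠S ≈ 0.2729 rad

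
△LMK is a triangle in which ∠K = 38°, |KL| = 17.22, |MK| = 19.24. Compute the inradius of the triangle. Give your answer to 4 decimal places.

4.2072

By the law of cosines, |LM|² = |MK|² + |KL|² − 2·|MK|·|KL|·cos K = 144.55, so |LM| ≈ 12.023.
Area = ½·|MK|·|KL|·sin K ≈ 101.99.
Semiperimeter s = (19.24+17.22+12.023)/2 = 24.241.
Inradius = area/s = 101.99/24.241 ≈ 4.2072.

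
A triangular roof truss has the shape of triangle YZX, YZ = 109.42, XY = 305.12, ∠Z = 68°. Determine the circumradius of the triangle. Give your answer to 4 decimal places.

R ≈ 164.5413

Law of sines: sin X = YZ·sin Z/XY ≈ 0.33250.
Since XY ≥ YZ, only the acute value applies: ∠X ≈ 19.42°.
Then ∠Y = 180° − ∠Z − ∠X ≈ 92.58°.
Law of sines gives ZX = XY·sin Y/sin Z ≈ 328.75.
Circumradius = XY/(2 sin Z) ≈ 164.54.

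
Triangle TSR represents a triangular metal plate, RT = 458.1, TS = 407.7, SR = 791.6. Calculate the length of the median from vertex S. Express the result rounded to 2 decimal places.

Median from S: ½√(2·TS² + 2·SR² − RT²) ≈ 586.48.

m_S ≈ 586.48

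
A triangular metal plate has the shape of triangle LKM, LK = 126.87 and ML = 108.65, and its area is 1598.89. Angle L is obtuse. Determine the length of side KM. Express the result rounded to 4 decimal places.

From area = ½·ML·LK·sin L, we get sin L = 2·area/(ML·LK) ≈ 0.23199.
Taking the obtuse solution, ∠L ≈ 166.59°.
Law of cosines then gives KM ≈ 233.92.

233.9179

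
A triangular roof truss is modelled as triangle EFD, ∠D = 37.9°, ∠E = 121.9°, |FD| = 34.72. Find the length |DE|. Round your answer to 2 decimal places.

The third angle is ∠F = 180° − ∠D − ∠E = 20.20°.
Law of sines: |DE| = |FD|·sin F/sin E ≈ 14.121.

14.12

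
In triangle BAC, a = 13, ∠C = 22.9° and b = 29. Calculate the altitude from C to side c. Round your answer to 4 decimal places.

By the law of cosines, c² = b² + a² − 2·b·a·cos C = 315.43, so c ≈ 17.76.
Area = ½·b·a·sin C ≈ 73.35.
The altitude from C has length 2·area/c ≈ 8.26.

h_C ≈ 8.2600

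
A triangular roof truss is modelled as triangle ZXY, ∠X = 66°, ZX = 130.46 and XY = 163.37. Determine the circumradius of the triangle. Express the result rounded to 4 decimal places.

R ≈ 88.8812

By the law of cosines, YZ² = ZX² + XY² − 2·ZX·XY·cos X = 26372, so YZ ≈ 162.39.
Area = ½·ZX·XY·sin X ≈ 9735.3.
Circumradius = YZ/(2 sin X) ≈ 88.881.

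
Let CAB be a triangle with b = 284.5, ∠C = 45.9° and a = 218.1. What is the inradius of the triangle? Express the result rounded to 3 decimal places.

r ≈ 62.946

By the law of cosines, c² = a² + b² − 2·a·b·cos C = 42146, so c ≈ 205.29.
Area = ½·a·b·sin C ≈ 22280.
Semiperimeter s = (205.29+218.1+284.5)/2 = 353.95.
Inradius = area/s = 22280/353.95 ≈ 62.946.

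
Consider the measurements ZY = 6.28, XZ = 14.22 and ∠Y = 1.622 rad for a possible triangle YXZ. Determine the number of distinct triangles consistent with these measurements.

ZY·sin Y = 6.28·sin(1.622 rad) ≈ 6.272.
Since ∠Y is not acute, a triangle exists only if XZ > ZY; here XZ > ZY, so there is exactly one triangle.

1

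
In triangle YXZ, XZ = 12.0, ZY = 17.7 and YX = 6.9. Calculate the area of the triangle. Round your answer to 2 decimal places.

28.08

Semiperimeter s = (12 + 17.7 + 6.9)/2 = 18.3.
Heron's formula: area = √(18.3·6.3·0.6·11.4) ≈ 28.082.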